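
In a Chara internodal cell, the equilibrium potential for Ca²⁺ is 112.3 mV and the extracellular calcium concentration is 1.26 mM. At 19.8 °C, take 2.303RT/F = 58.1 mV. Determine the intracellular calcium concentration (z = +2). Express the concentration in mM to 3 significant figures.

Nernst: E = (58.1/2) · log₁₀([out]/[in]), so log₁₀([out]/[in]) = 112.3 × 2 / 58.1 = 3.8657.
[out]/[in] = 10^(3.8657) = 7341.
[in] = 1.26 / 7341 = 0.0001716 mM.

0.000172 mM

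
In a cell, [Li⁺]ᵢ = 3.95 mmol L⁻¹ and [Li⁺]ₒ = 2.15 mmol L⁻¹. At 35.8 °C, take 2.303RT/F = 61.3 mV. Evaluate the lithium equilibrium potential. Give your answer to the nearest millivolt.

-16 mV

E = (61.3/z) · log₁₀([Li⁺]_out/[Li⁺]_in) with z = +1.
= (61.3/1) · log₁₀(2.15/3.95) = 61.30 · log₁₀(0.5443)
= 61.30 · (-0.2642) = -16.19 mV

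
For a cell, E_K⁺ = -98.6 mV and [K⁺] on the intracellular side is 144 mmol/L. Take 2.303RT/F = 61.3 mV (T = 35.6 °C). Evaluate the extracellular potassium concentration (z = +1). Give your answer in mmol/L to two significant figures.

Nernst: E = (61.3/1) · log₁₀([out]/[in]), so log₁₀([out]/[in]) = -98.6 × 1 / 61.3 = -1.6085.
[out]/[in] = 10^(-1.6085) = 0.02463.
[out] = 0.02463 × 144 = 3.547 mmol/L.

3.5 mmol/L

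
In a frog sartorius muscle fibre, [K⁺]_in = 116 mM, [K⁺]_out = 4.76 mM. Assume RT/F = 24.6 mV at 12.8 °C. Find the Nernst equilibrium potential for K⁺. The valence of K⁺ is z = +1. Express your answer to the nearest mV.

-79 mV

E = (24.6/z) · ln([K⁺]_out/[K⁺]_in) with z = +1.
= (24.6/1) · ln(4.76/116) = 24.60 · ln(0.04103)
= 24.60 · (-3.1933) = -78.56 mV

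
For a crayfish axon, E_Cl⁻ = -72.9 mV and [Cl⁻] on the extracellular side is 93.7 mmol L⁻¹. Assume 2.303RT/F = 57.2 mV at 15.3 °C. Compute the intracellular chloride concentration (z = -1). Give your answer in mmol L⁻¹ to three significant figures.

4.98 mmol L⁻¹

Nernst: E = (57.2/-1) · log₁₀([out]/[in]), so log₁₀([out]/[in]) = -72.9 × -1 / 57.2 = 1.2745.
[out]/[in] = 10^(1.2745) = 18.81.
[in] = 93.7 / 18.81 = 4.98 mmol L⁻¹.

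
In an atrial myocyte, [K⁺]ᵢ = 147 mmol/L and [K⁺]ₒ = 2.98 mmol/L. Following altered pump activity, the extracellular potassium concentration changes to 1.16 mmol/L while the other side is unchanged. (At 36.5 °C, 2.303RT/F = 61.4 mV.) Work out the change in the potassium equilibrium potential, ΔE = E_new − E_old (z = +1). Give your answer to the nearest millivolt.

E_old = (61.4/1)·log₁₀(2.98/147) = -103.96 mV
E_new = (61.4/1)·log₁₀(1.16/147) = -129.12 mV
ΔE = -129.12 − (-103.96) = -25.16 mV

-25 mV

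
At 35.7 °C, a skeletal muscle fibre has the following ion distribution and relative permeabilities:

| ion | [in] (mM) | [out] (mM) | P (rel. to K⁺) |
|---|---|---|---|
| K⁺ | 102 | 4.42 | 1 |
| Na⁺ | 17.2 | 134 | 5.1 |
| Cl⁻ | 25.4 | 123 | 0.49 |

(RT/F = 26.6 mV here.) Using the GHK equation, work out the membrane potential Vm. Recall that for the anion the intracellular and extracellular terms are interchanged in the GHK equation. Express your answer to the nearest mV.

27 mV

Vm = 26.6 · ln[(Σ P·[cation]ₒ + Σ P·[anion]ᵢ) / (Σ P·[cation]ᵢ + Σ P·[anion]ₒ)]
Numerator = 1×4.42 + 5.1×134 + 0.49×25.4 = 700.3
Denominator = 1×102 + 5.1×17.2 + 0.49×123 = 250
Vm = 26.6 · ln(2.8012) = 26.6 × (1.0300) = 27.40 mV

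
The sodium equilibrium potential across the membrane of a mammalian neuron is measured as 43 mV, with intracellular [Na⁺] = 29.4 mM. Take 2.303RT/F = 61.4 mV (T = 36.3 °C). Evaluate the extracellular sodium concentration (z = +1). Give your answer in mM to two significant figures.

Nernst: E = (61.4/1) · log₁₀([out]/[in]), so log₁₀([out]/[in]) = 43.0 × 1 / 61.4 = 0.7003.
[out]/[in] = 10^(0.7003) = 5.016.
[out] = 5.016 × 29.4 = 147.5 mM.

150 mM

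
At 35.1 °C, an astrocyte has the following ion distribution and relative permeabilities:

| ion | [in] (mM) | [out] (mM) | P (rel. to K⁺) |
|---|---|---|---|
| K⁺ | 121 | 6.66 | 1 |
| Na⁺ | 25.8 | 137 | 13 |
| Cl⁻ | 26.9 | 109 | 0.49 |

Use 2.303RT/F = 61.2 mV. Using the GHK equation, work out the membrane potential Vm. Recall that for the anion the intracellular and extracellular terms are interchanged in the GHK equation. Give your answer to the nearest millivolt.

Vm = 61.2 · log₁₀[(Σ P·[cation]ₒ + Σ P·[anion]ᵢ) / (Σ P·[cation]ᵢ + Σ P·[anion]ₒ)]
Numerator = 1×6.66 + 13×137 + 0.49×26.9 = 1801
Denominator = 1×121 + 13×25.8 + 0.49×109 = 509.8
Vm = 61.2 · log₁₀(3.5324) = 61.2 × (0.5481) = 33.54 mV

34 mV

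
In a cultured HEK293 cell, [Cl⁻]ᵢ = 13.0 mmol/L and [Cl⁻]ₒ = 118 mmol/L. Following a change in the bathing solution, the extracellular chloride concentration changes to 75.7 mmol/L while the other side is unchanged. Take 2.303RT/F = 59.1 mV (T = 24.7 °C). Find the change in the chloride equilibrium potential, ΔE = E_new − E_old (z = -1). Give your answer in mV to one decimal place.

11.4 mV

E_old = (59.1/-1)·log₁₀(118/13.0) = -56.61 mV
E_new = (59.1/-1)·log₁₀(75.7/13.0) = -45.22 mV
ΔE = -45.22 − (-56.61) = 11.39 mV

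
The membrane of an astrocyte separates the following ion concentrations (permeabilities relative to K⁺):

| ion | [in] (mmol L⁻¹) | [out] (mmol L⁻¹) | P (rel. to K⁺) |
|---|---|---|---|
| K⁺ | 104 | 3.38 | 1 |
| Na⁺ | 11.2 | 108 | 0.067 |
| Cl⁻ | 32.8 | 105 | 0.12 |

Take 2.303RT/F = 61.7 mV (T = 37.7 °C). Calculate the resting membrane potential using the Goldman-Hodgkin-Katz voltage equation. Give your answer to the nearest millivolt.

Vm = 61.7 · log₁₀[(Σ P·[cation]ₒ + Σ P·[anion]ᵢ) / (Σ P·[cation]ᵢ + Σ P·[anion]ₒ)]
Numerator = 1×3.38 + 0.067×108 + 0.12×32.8 = 14.55
Denominator = 1×104 + 0.067×11.2 + 0.12×105 = 117.4
Vm = 61.7 · log₁₀(0.124) = 61.7 × (-0.9066) = -55.93 mV

-56 mV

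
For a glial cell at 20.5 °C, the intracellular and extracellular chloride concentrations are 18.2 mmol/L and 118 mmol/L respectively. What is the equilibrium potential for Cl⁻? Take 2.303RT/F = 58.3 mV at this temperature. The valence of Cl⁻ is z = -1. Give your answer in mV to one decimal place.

E = (58.3/z) · log₁₀([Cl⁻]_out/[Cl⁻]_in) with z = -1.
For an anion, dividing by z = -1 reverses the sign.
= (58.3/-1) · log₁₀(118/18.2) = -58.30 · log₁₀(6.484)
= -58.30 · (0.8118) = -47.33 mV

-47.3 mV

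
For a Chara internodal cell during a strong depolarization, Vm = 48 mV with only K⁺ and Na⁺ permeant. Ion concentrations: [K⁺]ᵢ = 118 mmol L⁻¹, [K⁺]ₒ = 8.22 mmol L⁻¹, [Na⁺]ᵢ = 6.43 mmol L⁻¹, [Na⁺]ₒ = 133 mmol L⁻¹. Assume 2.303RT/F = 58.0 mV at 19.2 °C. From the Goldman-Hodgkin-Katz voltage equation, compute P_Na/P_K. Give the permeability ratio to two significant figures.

Let α = P_Na/P_K. GHK: Vm = 58.0·log₁₀[(Kₒ + α·Naₒ)/(Kᵢ + α·Naᵢ)].
10^(Vm/58.0) = 10^(48.0/58.0) = 6.7234
So 6.7234·(Kᵢ + α·Naᵢ) = Kₒ + α·Naₒ → α = (6.7234·118.0 − 8.22) / (133.0 − 6.7234·6.43)
α = (793.4 − 8.22) / (133.0 − 43.23) = 785.1/89.77 = 8.746

8.7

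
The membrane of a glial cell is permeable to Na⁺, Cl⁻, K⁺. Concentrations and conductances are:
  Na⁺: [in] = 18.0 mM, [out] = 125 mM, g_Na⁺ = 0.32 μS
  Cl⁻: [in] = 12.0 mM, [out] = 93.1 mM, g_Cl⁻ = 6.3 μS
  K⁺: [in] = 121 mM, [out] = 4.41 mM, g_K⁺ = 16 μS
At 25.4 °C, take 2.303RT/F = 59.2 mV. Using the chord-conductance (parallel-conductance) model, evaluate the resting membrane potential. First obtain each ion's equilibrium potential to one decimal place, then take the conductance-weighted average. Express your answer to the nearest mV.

E_Na⁺ = (59.2/1)·log₁₀(125/18.0) = 49.8 mV
E_Cl⁻ = (59.2/-1)·log₁₀(93.1/12.0) = -52.7 mV
E_K⁺ = (59.2/1)·log₁₀(4.41/121) = -85.2 mV
Vm = (Σ gᵢEᵢ)/(Σ gᵢ) = (0.32·49.8 + 6.3·-52.7 + 16·-85.2) / (0.32 + 6.3 + 16)
= -1679.27 / 22.62 = -74.24 mV

-74 mV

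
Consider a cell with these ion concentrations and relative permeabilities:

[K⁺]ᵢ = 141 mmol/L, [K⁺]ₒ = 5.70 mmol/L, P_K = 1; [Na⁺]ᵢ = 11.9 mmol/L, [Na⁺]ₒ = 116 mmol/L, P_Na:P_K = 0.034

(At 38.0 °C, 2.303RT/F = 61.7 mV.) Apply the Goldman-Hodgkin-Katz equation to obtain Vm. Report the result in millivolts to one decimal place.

Vm = 61.7 · log₁₀[(Σ P·[cation]ₒ + Σ P·[anion]ᵢ) / (Σ P·[cation]ᵢ + Σ P·[anion]ₒ)]
Numerator = 1×5.70 + 0.034×116 = 9.644
Denominator = 1×141 + 0.034×11.9 = 141.4
Vm = 61.7 · log₁₀(0.068201) = 61.7 × (-1.1662) = -71.95 mV

-72.0 mV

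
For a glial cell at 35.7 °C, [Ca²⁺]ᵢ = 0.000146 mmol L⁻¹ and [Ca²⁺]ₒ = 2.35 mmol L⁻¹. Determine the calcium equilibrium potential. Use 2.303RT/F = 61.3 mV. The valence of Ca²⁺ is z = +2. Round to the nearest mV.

E = (61.3/z) · log₁₀([Ca²⁺]_out/[Ca²⁺]_in) with z = +2.
= (61.3/2) · log₁₀(2.35/0.000146) = 30.65 · log₁₀(1.61e+04)
= 30.65 · (4.2067) = 128.94 mV

129 mV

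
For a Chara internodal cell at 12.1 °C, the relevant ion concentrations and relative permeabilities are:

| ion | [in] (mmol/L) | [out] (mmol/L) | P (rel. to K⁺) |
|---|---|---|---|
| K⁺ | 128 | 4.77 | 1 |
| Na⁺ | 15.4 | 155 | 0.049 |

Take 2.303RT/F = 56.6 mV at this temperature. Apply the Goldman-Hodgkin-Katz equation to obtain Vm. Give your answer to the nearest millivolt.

-58 mV

Vm = 56.6 · log₁₀[(Σ P·[cation]ₒ + Σ P·[anion]ᵢ) / (Σ P·[cation]ᵢ + Σ P·[anion]ₒ)]
Numerator = 1×4.77 + 0.049×155 = 12.37
Denominator = 1×128 + 0.049×15.4 = 128.8
Vm = 56.6 · log₁₀(0.096035) = 56.6 × (-1.0176) = -57.59 mV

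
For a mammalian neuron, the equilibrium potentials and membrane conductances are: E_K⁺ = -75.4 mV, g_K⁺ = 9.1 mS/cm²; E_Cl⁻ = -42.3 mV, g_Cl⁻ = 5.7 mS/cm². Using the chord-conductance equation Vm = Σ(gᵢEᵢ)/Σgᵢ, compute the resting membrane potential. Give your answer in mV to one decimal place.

Σ gᵢEᵢ = 9.1·(-75.4) + 5.7·(-42.3) = -927.25
Σ gᵢ = 9.1 + 5.7 = 14.8
Vm = -927.25 / 14.8 = -62.65 mV

-62.7 mV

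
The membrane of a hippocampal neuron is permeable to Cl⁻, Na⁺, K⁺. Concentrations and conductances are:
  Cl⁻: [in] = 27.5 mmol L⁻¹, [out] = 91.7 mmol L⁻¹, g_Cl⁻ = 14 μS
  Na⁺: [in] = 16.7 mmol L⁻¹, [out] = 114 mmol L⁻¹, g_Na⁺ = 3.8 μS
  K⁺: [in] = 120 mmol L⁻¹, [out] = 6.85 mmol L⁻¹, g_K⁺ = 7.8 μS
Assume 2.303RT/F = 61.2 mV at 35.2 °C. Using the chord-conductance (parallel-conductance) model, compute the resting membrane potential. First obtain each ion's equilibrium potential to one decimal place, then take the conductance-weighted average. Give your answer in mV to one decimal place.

-33.1 mV

E_Cl⁻ = (61.2/-1)·log₁₀(91.7/27.5) = -32.0 mV
E_Na⁺ = (61.2/1)·log₁₀(114/16.7) = 51.1 mV
E_K⁺ = (61.2/1)·log₁₀(6.85/120) = -76.1 mV
Vm = (Σ gᵢEᵢ)/(Σ gᵢ) = (14·-32.0 + 3.8·51.1 + 7.8·-76.1) / (14 + 3.8 + 7.8)
= -847.40 / 25.6 = -33.10 mV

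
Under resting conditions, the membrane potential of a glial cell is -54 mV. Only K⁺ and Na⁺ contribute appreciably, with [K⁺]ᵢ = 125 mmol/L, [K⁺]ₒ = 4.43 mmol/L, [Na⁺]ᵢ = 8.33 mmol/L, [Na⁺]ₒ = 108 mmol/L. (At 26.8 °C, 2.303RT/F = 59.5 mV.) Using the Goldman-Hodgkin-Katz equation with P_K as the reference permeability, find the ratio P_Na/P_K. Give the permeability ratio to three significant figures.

0.103

Let α = P_Na/P_K. GHK: Vm = 59.5·log₁₀[(Kₒ + α·Naₒ)/(Kᵢ + α·Naᵢ)].
10^(Vm/59.5) = 10^(-54.0/59.5) = 0.12372
So 0.12372·(Kᵢ + α·Naᵢ) = Kₒ + α·Naₒ → α = (0.12372·125.0 − 4.43) / (108.0 − 0.12372·8.33)
α = (15.46 − 4.43) / (108.0 − 1.031) = 11.03/107 = 0.1032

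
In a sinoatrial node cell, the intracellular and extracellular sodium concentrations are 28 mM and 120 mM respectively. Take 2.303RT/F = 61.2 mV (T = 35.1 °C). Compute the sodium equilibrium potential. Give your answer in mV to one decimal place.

38.7 mV

E = (61.2/z) · log₁₀([Na⁺]_out/[Na⁺]_in) with z = +1.
= (61.2/1) · log₁₀(120/28) = 61.20 · log₁₀(4.286)
= 61.20 · (0.6320) = 38.68 mV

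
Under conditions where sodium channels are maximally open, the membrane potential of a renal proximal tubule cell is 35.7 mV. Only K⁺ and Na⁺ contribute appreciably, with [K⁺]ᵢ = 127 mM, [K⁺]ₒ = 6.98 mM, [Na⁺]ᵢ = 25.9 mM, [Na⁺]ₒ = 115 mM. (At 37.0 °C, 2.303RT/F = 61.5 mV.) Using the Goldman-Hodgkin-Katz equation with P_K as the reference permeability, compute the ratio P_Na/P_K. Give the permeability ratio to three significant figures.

29.0

Let α = P_Na/P_K. GHK: Vm = 61.5·log₁₀[(Kₒ + α·Naₒ)/(Kᵢ + α·Naᵢ)].
10^(Vm/61.5) = 10^(35.7/61.5) = 3.8062
So 3.8062·(Kᵢ + α·Naᵢ) = Kₒ + α·Naₒ → α = (3.8062·127.0 − 6.98) / (115.0 − 3.8062·25.9)
α = (483.4 − 6.98) / (115.0 − 98.58) = 476.4/16.42 = 29.01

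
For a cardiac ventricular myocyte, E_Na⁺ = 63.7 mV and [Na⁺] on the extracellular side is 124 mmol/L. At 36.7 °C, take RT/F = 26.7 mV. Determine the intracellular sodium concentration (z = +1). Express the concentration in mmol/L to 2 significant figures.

11 mmol/L

Nernst: E = (26.7/1) · ln([out]/[in]), so ln([out]/[in]) = 63.7 × 1 / 26.7 = 2.3858.
[out]/[in] = e^(2.3858) = 10.87.
[in] = 124 / 10.87 = 11.41 mmol/L.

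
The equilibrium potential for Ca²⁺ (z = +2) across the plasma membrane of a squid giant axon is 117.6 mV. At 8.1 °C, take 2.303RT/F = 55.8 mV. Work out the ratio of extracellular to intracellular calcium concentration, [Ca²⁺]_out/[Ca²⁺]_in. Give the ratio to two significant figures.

log₁₀([out]/[in]) = E·z/(55.8) = 117.6 × 2 / 55.8 = 4.2151
[out]/[in] = 10^(4.2151) = 1.641e+04

16000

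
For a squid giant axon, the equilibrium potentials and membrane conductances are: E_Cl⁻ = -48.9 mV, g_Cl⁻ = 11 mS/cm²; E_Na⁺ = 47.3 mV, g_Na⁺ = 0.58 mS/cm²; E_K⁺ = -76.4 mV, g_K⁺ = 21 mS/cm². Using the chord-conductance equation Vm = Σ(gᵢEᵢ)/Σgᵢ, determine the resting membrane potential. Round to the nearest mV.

Σ gᵢEᵢ = 11·(-48.9) + 0.58·(47.3) + 21·(-76.4) = -2114.87
Σ gᵢ = 11 + 0.58 + 21 = 32.58
Vm = -2114.87 / 32.58 = -64.91 mV

-65 mV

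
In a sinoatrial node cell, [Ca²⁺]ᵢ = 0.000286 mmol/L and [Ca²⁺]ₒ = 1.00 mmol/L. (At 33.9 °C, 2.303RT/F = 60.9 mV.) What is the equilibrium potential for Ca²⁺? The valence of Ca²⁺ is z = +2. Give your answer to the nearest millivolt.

108 mV

E = (60.9/z) · log₁₀([Ca²⁺]_out/[Ca²⁺]_in) with z = +2.
= (60.9/2) · log₁₀(1.00/0.000286) = 30.45 · log₁₀(3497)
= 30.45 · (3.5436) = 107.90 mV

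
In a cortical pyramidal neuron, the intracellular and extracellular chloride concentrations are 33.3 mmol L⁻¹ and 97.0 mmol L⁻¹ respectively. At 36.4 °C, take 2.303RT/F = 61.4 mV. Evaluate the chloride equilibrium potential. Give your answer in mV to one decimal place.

E = (61.4/z) · log₁₀([Cl⁻]_out/[Cl⁻]_in) with z = -1.
For an anion, dividing by z = -1 reverses the sign.
= (61.4/-1) · log₁₀(97.0/33.3) = -61.40 · log₁₀(2.913)
= -61.40 · (0.4643) = -28.51 mV

-28.5 mV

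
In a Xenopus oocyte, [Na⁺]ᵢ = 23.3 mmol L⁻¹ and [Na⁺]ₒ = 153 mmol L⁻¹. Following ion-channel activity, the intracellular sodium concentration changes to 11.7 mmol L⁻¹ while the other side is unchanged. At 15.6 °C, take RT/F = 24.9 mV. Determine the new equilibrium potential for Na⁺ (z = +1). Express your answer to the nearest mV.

After the shift: [Na⁺]_out = 153, [Na⁺]_in = 11.7 mmol L⁻¹.
E_new = (24.9/1)·ln(153/11.7) = 24.90 · (2.5708) = 64.01 mV

64 mV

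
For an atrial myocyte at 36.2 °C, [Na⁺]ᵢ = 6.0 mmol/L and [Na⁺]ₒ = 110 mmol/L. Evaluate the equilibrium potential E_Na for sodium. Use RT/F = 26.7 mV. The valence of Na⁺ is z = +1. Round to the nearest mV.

78 mV

E = (26.7/z) · ln([Na⁺]_out/[Na⁺]_in) with z = +1.
= (26.7/1) · ln(110/6.0) = 26.70 · ln(18.33)
= 26.70 · (2.9087) = 77.66 mV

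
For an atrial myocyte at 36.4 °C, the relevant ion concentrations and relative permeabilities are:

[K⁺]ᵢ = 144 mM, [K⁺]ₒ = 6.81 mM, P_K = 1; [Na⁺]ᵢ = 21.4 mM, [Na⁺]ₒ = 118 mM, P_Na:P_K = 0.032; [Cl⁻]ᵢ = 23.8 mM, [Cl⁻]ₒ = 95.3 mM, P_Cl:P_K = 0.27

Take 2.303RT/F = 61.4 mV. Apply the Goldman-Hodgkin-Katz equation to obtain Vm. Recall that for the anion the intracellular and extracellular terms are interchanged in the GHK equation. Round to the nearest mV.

-61 mV

Vm = 61.4 · log₁₀[(Σ P·[cation]ₒ + Σ P·[anion]ᵢ) / (Σ P·[cation]ᵢ + Σ P·[anion]ₒ)]
Numerator = 1×6.81 + 0.032×118 + 0.27×23.8 = 17.01
Denominator = 1×144 + 0.032×21.4 + 0.27×95.3 = 170.4
Vm = 61.4 · log₁₀(0.099826) = 61.4 × (-1.0008) = -61.45 mV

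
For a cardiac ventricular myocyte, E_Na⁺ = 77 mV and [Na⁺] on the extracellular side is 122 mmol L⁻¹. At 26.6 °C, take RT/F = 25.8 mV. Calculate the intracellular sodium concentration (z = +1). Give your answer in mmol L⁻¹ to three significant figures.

6.17 mmol L⁻¹

Nernst: E = (25.8/1) · ln([out]/[in]), so ln([out]/[in]) = 77.0 × 1 / 25.8 = 2.9845.
[out]/[in] = e^(2.9845) = 19.78.
[in] = 122 / 19.78 = 6.169 mmol L⁻¹.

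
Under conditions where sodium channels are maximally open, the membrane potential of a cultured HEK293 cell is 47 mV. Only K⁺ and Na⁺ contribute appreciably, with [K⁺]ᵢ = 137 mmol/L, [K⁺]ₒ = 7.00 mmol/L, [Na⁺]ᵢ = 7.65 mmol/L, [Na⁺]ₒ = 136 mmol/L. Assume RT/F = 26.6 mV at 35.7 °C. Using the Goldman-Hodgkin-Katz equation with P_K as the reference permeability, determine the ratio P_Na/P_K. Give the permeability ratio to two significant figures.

8.7

Let α = P_Na/P_K. GHK: Vm = 26.6·ln[(Kₒ + α·Naₒ)/(Kᵢ + α·Naᵢ)].
e^(Vm/26.6) = e^(47.0/26.6) = 5.8528
So 5.8528·(Kᵢ + α·Naᵢ) = Kₒ + α·Naₒ → α = (5.8528·137.0 − 7.0) / (136.0 − 5.8528·7.65)
α = (801.8 − 7.0) / (136.0 − 44.77) = 794.8/91.23 = 8.713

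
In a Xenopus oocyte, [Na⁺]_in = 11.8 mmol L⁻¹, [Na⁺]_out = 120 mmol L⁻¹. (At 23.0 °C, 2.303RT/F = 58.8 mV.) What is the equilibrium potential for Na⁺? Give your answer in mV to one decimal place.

59.2 mV

E = (58.8/z) · log₁₀([Na⁺]_out/[Na⁺]_in) with z = +1.
= (58.8/1) · log₁₀(120/11.8) = 58.80 · log₁₀(10.17)
= 58.80 · (1.0073) = 59.23 mV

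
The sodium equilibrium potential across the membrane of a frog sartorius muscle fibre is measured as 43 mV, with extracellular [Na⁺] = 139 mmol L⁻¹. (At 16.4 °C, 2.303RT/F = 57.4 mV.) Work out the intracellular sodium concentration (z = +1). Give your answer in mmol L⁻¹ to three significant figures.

Nernst: E = (57.4/1) · log₁₀([out]/[in]), so log₁₀([out]/[in]) = 43.0 × 1 / 57.4 = 0.7491.
[out]/[in] = 10^(0.7491) = 5.612.
[in] = 139 / 5.612 = 24.77 mmol L⁻¹.

24.8 mmol L⁻¹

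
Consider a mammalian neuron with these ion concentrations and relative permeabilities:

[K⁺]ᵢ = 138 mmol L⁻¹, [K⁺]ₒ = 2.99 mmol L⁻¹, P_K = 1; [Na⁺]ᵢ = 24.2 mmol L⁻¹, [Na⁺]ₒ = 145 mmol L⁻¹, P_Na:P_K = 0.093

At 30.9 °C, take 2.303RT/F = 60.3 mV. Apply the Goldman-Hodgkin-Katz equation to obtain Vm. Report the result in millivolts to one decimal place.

Vm = 60.3 · log₁₀[(Σ P·[cation]ₒ + Σ P·[anion]ᵢ) / (Σ P·[cation]ᵢ + Σ P·[anion]ₒ)]
Numerator = 1×2.99 + 0.093×145 = 16.48
Denominator = 1×138 + 0.093×24.2 = 140.3
Vm = 60.3 · log₁₀(0.11747) = 60.3 × (-0.9301) = -56.08 mV

-56.1 mV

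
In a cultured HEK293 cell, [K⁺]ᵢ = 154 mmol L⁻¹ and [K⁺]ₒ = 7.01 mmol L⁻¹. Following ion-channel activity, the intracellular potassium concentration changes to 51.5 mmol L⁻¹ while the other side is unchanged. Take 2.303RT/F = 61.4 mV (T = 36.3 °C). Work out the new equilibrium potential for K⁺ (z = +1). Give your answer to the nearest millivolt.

-53 mV

After the shift: [K⁺]_out = 7.01, [K⁺]_in = 51.5 mmol L⁻¹.
E_new = (61.4/1)·log₁₀(7.01/51.5) = 61.40 · (-0.8661) = -53.18 mV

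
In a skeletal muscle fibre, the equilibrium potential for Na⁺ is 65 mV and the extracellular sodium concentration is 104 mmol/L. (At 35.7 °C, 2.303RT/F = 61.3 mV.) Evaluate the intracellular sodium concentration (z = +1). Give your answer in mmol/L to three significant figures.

9.05 mmol/L

Nernst: E = (61.3/1) · log₁₀([out]/[in]), so log₁₀([out]/[in]) = 65.0 × 1 / 61.3 = 1.0604.
[out]/[in] = 10^(1.0604) = 11.49.
[in] = 104 / 11.49 = 9.051 mmol/L.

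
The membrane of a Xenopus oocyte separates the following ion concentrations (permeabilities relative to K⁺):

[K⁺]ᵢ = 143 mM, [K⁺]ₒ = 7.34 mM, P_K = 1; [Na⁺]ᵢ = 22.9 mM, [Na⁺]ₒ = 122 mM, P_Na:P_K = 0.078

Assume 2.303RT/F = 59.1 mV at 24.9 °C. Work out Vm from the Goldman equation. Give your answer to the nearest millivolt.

-55 mV

Vm = 59.1 · log₁₀[(Σ P·[cation]ₒ + Σ P·[anion]ᵢ) / (Σ P·[cation]ᵢ + Σ P·[anion]ₒ)]
Numerator = 1×7.34 + 0.078×122 = 16.86
Denominator = 1×143 + 0.078×22.9 = 144.8
Vm = 59.1 · log₁₀(0.11642) = 59.1 × (-0.9340) = -55.20 mV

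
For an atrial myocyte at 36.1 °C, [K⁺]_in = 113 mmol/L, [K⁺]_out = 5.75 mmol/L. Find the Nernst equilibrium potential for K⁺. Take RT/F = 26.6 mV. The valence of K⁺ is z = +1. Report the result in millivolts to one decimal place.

-79.2 mV

E = (26.6/z) · ln([K⁺]_out/[K⁺]_in) with z = +1.
= (26.6/1) · ln(5.75/113) = 26.60 · ln(0.05088)
= 26.60 · (-2.9782) = -79.22 mV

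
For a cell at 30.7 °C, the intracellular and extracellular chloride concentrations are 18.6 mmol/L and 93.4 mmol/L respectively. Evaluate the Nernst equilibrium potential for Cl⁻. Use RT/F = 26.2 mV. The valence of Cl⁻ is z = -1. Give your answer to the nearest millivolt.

E = (26.2/z) · ln([Cl⁻]_out/[Cl⁻]_in) with z = -1.
For an anion, dividing by z = -1 reverses the sign.
= (26.2/-1) · ln(93.4/18.6) = -26.20 · ln(5.022)
= -26.20 · (1.6137) = -42.28 mV

-42 mV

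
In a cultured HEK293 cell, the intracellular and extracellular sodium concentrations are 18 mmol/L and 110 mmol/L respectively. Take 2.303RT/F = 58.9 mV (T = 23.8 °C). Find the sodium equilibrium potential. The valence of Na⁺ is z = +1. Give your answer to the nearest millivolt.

E = (58.9/z) · log₁₀([Na⁺]_out/[Na⁺]_in) with z = +1.
= (58.9/1) · log₁₀(110/18) = 58.90 · log₁₀(6.111)
= 58.90 · (0.7861) = 46.30 mV

46 mV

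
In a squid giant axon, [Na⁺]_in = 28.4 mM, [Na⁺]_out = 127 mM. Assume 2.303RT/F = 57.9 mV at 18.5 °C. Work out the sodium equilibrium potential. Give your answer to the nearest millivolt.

E = (57.9/z) · log₁₀([Na⁺]_out/[Na⁺]_in) with z = +1.
= (57.9/1) · log₁₀(127/28.4) = 57.90 · log₁₀(4.472)
= 57.90 · (0.6505) = 37.66 mV

38 mV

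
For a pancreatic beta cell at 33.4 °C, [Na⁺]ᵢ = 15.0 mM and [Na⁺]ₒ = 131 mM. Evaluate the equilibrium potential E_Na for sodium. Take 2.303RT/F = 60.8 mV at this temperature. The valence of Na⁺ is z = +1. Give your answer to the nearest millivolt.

E = (60.8/z) · log₁₀([Na⁺]_out/[Na⁺]_in) with z = +1.
= (60.8/1) · log₁₀(131/15.0) = 60.80 · log₁₀(8.733)
= 60.80 · (0.9412) = 57.22 mV

57 mV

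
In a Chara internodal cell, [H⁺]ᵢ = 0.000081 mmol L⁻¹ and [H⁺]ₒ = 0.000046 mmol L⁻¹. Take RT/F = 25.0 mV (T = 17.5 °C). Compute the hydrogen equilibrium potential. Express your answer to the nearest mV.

-14 mV

E = (25.0/z) · ln([H⁺]_out/[H⁺]_in) with z = +1.
= (25.0/1) · ln(0.000046/0.000081) = 25.00 · ln(0.5679)
= 25.00 · (-0.5658) = -14.15 mV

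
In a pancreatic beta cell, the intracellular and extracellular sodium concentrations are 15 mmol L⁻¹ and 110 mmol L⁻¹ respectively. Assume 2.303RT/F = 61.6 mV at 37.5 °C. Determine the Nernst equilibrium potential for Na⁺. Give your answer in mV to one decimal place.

53.3 mV

E = (61.6/z) · log₁₀([Na⁺]_out/[Na⁺]_in) with z = +1.
= (61.6/1) · log₁₀(110/15) = 61.60 · log₁₀(7.333)
= 61.60 · (0.8653) = 53.30 mV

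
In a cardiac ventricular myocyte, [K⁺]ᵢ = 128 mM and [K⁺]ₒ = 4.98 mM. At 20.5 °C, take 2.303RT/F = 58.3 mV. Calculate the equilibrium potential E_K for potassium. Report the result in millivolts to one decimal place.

E = (58.3/z) · log₁₀([K⁺]_out/[K⁺]_in) with z = +1.
= (58.3/1) · log₁₀(4.98/128) = 58.30 · log₁₀(0.03891)
= 58.30 · (-1.4100) = -82.20 mV

-82.2 mV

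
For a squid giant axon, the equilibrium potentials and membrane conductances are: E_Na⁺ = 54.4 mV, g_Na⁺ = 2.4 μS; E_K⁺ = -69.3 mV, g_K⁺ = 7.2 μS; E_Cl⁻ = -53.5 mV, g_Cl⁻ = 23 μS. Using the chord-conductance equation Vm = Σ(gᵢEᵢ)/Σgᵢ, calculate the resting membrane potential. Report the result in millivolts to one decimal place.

-49.0 mV

Σ gᵢEᵢ = 2.4·(54.4) + 7.2·(-69.3) + 23·(-53.5) = -1598.90
Σ gᵢ = 2.4 + 7.2 + 23 = 32.6
Vm = -1598.90 / 32.6 = -49.05 mV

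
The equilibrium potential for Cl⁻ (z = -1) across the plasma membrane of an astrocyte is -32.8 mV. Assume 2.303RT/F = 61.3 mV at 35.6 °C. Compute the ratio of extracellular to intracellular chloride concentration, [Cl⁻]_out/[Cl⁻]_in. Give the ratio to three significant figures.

log₁₀([out]/[in]) = E·z/(61.3) = -32.8 × -1 / 61.3 = 0.5351
[out]/[in] = 10^(0.5351) = 3.428

3.43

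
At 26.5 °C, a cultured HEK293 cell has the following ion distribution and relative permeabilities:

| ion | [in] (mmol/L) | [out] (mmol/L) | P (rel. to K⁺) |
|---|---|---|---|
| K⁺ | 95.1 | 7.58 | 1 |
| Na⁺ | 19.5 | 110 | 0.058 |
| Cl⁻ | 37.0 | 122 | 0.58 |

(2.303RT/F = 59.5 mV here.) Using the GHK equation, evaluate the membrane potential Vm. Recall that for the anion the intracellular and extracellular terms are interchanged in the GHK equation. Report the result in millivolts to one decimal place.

Vm = 59.5 · log₁₀[(Σ P·[cation]ₒ + Σ P·[anion]ᵢ) / (Σ P·[cation]ᵢ + Σ P·[anion]ₒ)]
Numerator = 1×7.58 + 0.058×110 + 0.58×37.0 = 35.42
Denominator = 1×95.1 + 0.058×19.5 + 0.58×122 = 167
Vm = 59.5 · log₁₀(0.21211) = 59.5 × (-0.6734) = -40.07 mV

-40.1 mV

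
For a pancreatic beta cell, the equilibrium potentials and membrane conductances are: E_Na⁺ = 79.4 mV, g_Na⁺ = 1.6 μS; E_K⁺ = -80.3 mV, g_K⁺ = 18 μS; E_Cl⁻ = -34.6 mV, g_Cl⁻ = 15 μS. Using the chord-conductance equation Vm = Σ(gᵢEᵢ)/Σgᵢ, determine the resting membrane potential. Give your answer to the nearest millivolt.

-53 mV

Σ gᵢEᵢ = 1.6·(79.4) + 18·(-80.3) + 15·(-34.6) = -1837.36
Σ gᵢ = 1.6 + 18 + 15 = 34.6
Vm = -1837.36 / 34.6 = -53.10 mV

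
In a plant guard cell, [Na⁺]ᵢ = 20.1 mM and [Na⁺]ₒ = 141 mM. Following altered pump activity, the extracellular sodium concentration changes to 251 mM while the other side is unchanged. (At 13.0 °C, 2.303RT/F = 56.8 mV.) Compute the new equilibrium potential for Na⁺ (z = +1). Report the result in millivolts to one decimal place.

62.3 mV

After the shift: [Na⁺]_out = 251, [Na⁺]_in = 20.1 mM.
E_new = (56.8/1)·log₁₀(251/20.1) = 56.80 · (1.0965) = 62.28 mV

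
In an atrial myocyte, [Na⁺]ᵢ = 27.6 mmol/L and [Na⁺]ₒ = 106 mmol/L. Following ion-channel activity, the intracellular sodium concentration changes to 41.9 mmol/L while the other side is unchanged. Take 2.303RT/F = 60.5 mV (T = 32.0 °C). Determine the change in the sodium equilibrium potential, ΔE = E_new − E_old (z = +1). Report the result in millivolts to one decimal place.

E_old = (60.5/1)·log₁₀(106/27.6) = 35.36 mV
E_new = (60.5/1)·log₁₀(106/41.9) = 24.39 mV
ΔE = 24.39 − (35.36) = -10.97 mV

-11.0 mV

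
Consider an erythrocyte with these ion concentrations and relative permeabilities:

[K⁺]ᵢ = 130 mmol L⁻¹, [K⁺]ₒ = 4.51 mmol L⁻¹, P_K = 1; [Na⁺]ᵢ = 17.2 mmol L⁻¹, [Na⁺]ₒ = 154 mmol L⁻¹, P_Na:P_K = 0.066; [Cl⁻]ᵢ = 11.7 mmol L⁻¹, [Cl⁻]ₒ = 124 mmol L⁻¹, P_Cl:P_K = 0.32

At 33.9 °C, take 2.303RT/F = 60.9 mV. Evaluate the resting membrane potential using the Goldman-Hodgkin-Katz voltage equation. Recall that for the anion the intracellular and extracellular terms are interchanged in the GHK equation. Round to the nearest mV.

Vm = 60.9 · log₁₀[(Σ P·[cation]ₒ + Σ P·[anion]ᵢ) / (Σ P·[cation]ᵢ + Σ P·[anion]ₒ)]
Numerator = 1×4.51 + 0.066×154 + 0.32×11.7 = 18.42
Denominator = 1×130 + 0.066×17.2 + 0.32×124 = 170.8
Vm = 60.9 · log₁₀(0.10782) = 60.9 × (-0.9673) = -58.91 mV

-59 mV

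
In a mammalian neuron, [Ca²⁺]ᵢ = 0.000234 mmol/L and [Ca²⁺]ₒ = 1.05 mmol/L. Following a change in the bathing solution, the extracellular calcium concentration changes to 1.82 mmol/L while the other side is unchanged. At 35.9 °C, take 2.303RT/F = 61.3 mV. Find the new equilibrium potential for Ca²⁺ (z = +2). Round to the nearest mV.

After the shift: [Ca²⁺]_out = 1.82, [Ca²⁺]_in = 0.000234 mmol/L.
E_new = (61.3/2)·log₁₀(1.82/0.000234) = 30.65 · (3.8909) = 119.25 mV

119 mV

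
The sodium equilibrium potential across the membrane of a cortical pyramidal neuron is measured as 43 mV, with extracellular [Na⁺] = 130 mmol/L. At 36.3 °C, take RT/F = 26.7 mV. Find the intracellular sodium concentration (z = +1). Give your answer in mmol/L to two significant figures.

Nernst: E = (26.7/1) · ln([out]/[in]), so ln([out]/[in]) = 43.0 × 1 / 26.7 = 1.6105.
[out]/[in] = e^(1.6105) = 5.005.
[in] = 130 / 5.005 = 25.97 mmol/L.

26 mmol/L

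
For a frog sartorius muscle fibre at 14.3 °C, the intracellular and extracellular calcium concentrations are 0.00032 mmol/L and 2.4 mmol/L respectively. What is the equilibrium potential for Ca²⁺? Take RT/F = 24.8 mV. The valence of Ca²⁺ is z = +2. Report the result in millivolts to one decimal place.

E = (24.8/z) · ln([Ca²⁺]_out/[Ca²⁺]_in) with z = +2.
= (24.8/2) · ln(2.4/0.00032) = 12.40 · ln(7500)
= 12.40 · (8.9227) = 110.64 mV

110.6 mV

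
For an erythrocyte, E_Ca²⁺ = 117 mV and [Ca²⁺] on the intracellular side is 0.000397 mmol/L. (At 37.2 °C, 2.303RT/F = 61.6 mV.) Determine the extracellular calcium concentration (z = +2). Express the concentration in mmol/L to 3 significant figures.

2.50 mmol/L

Nernst: E = (61.6/2) · log₁₀([out]/[in]), so log₁₀([out]/[in]) = 117.0 × 2 / 61.6 = 3.7987.
[out]/[in] = 10^(3.7987) = 6291.
[out] = 6291 × 0.000397 = 2.497 mmol/L.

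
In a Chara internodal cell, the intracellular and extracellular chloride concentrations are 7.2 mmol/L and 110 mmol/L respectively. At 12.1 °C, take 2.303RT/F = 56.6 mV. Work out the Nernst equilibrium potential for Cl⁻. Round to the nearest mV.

-67 mV

E = (56.6/z) · log₁₀([Cl⁻]_out/[Cl⁻]_in) with z = -1.
For an anion, dividing by z = -1 reverses the sign.
= (56.6/-1) · log₁₀(110/7.2) = -56.60 · log₁₀(15.28)
= -56.60 · (1.1841) = -67.02 mV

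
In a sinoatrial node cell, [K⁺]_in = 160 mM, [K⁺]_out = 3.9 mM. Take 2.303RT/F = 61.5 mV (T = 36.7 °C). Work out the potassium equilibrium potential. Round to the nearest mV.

-99 mV

E = (61.5/z) · log₁₀([K⁺]_out/[K⁺]_in) with z = +1.
= (61.5/1) · log₁₀(3.9/160) = 61.50 · log₁₀(0.02438)
= 61.50 · (-1.6131) = -99.20 mV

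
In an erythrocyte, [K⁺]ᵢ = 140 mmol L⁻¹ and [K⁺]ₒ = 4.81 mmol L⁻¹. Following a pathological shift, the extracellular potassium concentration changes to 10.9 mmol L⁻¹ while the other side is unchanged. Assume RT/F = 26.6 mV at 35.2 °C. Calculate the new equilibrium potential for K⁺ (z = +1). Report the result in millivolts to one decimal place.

-67.9 mV

After the shift: [K⁺]_out = 10.9, [K⁺]_in = 140 mmol L⁻¹.
E_new = (26.6/1)·ln(10.9/140) = 26.60 · (-2.5529) = -67.91 mV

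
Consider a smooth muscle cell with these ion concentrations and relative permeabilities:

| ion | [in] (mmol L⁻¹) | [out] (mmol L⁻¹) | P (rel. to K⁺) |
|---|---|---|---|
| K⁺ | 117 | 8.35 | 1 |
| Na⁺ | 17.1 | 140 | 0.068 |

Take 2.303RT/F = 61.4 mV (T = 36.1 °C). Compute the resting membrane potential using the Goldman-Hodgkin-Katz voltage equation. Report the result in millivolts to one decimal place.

-50.4 mV

Vm = 61.4 · log₁₀[(Σ P·[cation]ₒ + Σ P·[anion]ᵢ) / (Σ P·[cation]ᵢ + Σ P·[anion]ₒ)]
Numerator = 1×8.35 + 0.068×140 = 17.87
Denominator = 1×117 + 0.068×17.1 = 118.2
Vm = 61.4 · log₁₀(0.15123) = 61.4 × (-0.8204) = -50.37 mV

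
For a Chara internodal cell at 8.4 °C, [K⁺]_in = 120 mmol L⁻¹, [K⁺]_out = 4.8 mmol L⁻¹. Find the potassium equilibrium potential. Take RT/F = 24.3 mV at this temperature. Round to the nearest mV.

-78 mV

E = (24.3/z) · ln([K⁺]_out/[K⁺]_in) with z = +1.
= (24.3/1) · ln(4.8/120) = 24.30 · ln(0.04)
= 24.30 · (-3.2189) = -78.22 mV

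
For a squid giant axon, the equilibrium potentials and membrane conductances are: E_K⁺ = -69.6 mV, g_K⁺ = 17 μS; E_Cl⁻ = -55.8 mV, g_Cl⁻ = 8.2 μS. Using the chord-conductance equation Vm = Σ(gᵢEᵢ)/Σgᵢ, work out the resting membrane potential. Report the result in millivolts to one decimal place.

-65.1 mV

Σ gᵢEᵢ = 17·(-69.6) + 8.2·(-55.8) = -1640.76
Σ gᵢ = 17 + 8.2 = 25.2
Vm = -1640.76 / 25.2 = -65.11 mV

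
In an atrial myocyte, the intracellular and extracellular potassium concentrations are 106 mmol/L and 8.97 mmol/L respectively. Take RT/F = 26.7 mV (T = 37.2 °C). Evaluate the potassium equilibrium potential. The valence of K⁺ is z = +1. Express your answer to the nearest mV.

-66 mV

E = (26.7/z) · ln([K⁺]_out/[K⁺]_in) with z = +1.
= (26.7/1) · ln(8.97/106) = 26.70 · ln(0.08462)
= 26.70 · (-2.4696) = -65.94 mV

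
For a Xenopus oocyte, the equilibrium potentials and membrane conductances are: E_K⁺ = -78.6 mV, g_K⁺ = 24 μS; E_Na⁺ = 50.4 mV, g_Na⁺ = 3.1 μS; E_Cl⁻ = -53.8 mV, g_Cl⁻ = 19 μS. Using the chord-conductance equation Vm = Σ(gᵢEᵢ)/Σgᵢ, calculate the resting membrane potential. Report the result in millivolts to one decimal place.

-59.7 mV

Σ gᵢEᵢ = 24·(-78.6) + 3.1·(50.4) + 19·(-53.8) = -2752.36
Σ gᵢ = 24 + 3.1 + 19 = 46.1
Vm = -2752.36 / 46.1 = -59.70 mV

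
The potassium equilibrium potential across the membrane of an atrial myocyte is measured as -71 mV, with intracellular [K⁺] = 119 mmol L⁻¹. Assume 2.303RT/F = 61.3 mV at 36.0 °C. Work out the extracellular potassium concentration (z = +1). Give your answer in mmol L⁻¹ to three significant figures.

8.27 mmol L⁻¹

Nernst: E = (61.3/1) · log₁₀([out]/[in]), so log₁₀([out]/[in]) = -71.0 × 1 / 61.3 = -1.1582.
[out]/[in] = 10^(-1.1582) = 0.06946.
[out] = 0.06946 × 119 = 8.266 mmol L⁻¹.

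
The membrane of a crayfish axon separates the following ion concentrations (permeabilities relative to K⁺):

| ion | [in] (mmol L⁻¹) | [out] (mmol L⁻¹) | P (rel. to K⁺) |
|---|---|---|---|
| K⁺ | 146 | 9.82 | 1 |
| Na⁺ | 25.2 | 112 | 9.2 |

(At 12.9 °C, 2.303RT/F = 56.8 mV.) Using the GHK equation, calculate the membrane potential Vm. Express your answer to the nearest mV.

25 mV

Vm = 56.8 · log₁₀[(Σ P·[cation]ₒ + Σ P·[anion]ᵢ) / (Σ P·[cation]ᵢ + Σ P·[anion]ₒ)]
Numerator = 1×9.82 + 9.2×112 = 1040
Denominator = 1×146 + 9.2×25.2 = 377.8
Vm = 56.8 · log₁₀(2.7531) = 56.8 × (0.4398) = 24.98 mV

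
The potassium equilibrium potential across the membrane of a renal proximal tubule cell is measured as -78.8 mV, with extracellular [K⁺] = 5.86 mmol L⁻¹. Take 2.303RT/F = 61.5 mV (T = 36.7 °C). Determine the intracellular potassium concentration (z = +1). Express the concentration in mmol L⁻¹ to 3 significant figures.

112 mmol L⁻¹

Nernst: E = (61.5/1) · log₁₀([out]/[in]), so log₁₀([out]/[in]) = -78.8 × 1 / 61.5 = -1.2813.
[out]/[in] = 10^(-1.2813) = 0.05232.
[in] = 5.86 / 0.05232 = 112 mmol L⁻¹.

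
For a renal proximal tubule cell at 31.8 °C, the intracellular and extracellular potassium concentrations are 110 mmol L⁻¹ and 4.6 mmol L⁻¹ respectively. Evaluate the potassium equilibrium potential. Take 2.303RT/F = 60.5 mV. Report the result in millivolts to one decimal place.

E = (60.5/z) · log₁₀([K⁺]_out/[K⁺]_in) with z = +1.
= (60.5/1) · log₁₀(4.6/110) = 60.50 · log₁₀(0.04182)
= 60.50 · (-1.3786) = -83.41 mV

-83.4 mV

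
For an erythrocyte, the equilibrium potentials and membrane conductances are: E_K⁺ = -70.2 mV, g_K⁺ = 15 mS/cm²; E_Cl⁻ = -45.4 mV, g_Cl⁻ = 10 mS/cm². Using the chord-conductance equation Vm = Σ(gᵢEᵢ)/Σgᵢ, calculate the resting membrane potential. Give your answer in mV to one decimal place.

-60.3 mV

Σ gᵢEᵢ = 15·(-70.2) + 10·(-45.4) = -1507.00
Σ gᵢ = 15 + 10 = 25
Vm = -1507.00 / 25 = -60.28 mV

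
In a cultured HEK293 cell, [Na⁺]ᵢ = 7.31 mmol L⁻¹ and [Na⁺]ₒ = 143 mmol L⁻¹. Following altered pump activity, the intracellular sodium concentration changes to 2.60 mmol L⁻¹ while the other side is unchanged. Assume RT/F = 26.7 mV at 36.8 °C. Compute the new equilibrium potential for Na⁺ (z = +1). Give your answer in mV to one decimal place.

107.0 mV

After the shift: [Na⁺]_out = 143, [Na⁺]_in = 2.60 mmol L⁻¹.
E_new = (26.7/1)·ln(143/2.60) = 26.70 · (4.0073) = 107.00 mV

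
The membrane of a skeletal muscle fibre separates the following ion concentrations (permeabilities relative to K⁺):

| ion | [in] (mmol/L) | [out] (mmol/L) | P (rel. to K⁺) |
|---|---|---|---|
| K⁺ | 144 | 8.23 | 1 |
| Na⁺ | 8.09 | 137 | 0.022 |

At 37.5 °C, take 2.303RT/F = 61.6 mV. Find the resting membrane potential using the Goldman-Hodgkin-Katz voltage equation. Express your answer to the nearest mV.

Vm = 61.6 · log₁₀[(Σ P·[cation]ₒ + Σ P·[anion]ᵢ) / (Σ P·[cation]ᵢ + Σ P·[anion]ₒ)]
Numerator = 1×8.23 + 0.022×137 = 11.24
Denominator = 1×144 + 0.022×8.09 = 144.2
Vm = 61.6 · log₁₀(0.077987) = 61.6 × (-1.1080) = -68.25 mV

-68 mV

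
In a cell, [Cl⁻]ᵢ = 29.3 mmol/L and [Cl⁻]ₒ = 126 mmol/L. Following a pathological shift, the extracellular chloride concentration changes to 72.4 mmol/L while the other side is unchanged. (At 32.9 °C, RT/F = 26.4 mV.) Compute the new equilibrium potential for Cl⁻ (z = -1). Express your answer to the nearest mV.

After the shift: [Cl⁻]_out = 72.4, [Cl⁻]_in = 29.3 mmol/L.
E_new = (26.4/-1)·ln(72.4/29.3) = -26.40 · (0.9046) = -23.88 mV

-24 mV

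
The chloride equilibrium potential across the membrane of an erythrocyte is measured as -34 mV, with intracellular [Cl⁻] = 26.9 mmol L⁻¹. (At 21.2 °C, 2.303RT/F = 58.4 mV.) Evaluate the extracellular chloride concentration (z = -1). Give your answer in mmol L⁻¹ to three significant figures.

103 mmol L⁻¹

Nernst: E = (58.4/-1) · log₁₀([out]/[in]), so log₁₀([out]/[in]) = -34.0 × -1 / 58.4 = 0.5822.
[out]/[in] = 10^(0.5822) = 3.821.
[out] = 3.821 × 26.9 = 102.8 mmol L⁻¹.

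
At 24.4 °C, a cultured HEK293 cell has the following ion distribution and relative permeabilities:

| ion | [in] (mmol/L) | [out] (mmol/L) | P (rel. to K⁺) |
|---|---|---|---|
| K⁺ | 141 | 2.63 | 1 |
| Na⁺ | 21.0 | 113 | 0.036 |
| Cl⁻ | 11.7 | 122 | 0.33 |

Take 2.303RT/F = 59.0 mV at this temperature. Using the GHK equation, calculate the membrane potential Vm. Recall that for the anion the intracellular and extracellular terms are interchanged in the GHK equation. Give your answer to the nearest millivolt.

-73 mV

Vm = 59.0 · log₁₀[(Σ P·[cation]ₒ + Σ P·[anion]ᵢ) / (Σ P·[cation]ᵢ + Σ P·[anion]ₒ)]
Numerator = 1×2.63 + 0.036×113 + 0.33×11.7 = 10.56
Denominator = 1×141 + 0.036×21.0 + 0.33×122 = 182
Vm = 59.0 · log₁₀(0.058011) = 59.0 × (-1.2365) = -72.95 mV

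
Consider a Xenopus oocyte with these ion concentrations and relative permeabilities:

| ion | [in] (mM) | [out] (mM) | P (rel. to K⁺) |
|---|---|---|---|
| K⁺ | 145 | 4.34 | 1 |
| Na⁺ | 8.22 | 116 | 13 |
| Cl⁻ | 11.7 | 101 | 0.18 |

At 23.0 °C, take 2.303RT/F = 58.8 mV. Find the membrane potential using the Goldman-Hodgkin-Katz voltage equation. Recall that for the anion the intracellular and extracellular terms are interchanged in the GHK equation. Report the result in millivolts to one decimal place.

44.0 mV

Vm = 58.8 · log₁₀[(Σ P·[cation]ₒ + Σ P·[anion]ᵢ) / (Σ P·[cation]ᵢ + Σ P·[anion]ₒ)]
Numerator = 1×4.34 + 13×116 + 0.18×11.7 = 1514
Denominator = 1×145 + 13×8.22 + 0.18×101 = 270
Vm = 58.8 · log₁₀(5.6082) = 58.8 × (0.7488) = 44.03 mV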